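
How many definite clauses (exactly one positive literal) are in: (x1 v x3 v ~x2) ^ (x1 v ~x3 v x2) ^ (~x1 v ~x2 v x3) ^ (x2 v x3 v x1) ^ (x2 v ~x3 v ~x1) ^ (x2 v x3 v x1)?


A definite clause has exactly one positive literal.
Clause 1: 2 positive -> not definite
Clause 2: 2 positive -> not definite
Clause 3: 1 positive -> definite
Clause 4: 3 positive -> not definite
Clause 5: 1 positive -> definite
Clause 6: 3 positive -> not definite
Definite clause count = 2.

2


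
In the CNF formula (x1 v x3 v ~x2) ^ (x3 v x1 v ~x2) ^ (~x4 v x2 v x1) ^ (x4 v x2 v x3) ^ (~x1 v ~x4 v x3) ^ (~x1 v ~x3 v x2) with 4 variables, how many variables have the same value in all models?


Find all satisfying assignments: 6 model(s).
Check which variables have the same value in every model.
No variable is fixed across all models.
Backbone size = 0.

0


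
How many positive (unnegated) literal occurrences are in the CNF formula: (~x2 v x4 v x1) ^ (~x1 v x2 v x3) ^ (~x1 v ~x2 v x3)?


Scan each clause for unnegated literals.
Clause 1: 2 positive; Clause 2: 2 positive; Clause 3: 1 positive.
Total positive literal occurrences = 5.

5


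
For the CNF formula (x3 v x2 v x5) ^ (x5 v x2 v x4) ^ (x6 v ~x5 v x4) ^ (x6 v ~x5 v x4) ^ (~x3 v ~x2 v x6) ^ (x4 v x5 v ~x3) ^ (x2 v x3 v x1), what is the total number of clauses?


Each group enclosed in parentheses joined by ^ is one clause.
Counting the conjuncts: 7 clauses.

7


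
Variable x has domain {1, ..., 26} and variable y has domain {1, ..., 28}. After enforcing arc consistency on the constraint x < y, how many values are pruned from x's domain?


For the constraint x < y, x needs a supporting value in y's domain.
x can be at most 27 (one less than y's maximum).
Valid x values from domain: 26 out of 26.
Pruned = 26 - 26 = 0.

0


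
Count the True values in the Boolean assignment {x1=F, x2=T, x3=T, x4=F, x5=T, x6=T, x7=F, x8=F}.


The weight is the number of variables assigned True.
True variables: x2, x3, x5, x6.
Weight = 4.

4


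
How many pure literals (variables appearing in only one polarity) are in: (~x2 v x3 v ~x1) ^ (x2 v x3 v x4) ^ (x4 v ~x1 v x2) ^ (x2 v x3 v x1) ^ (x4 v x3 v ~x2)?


A pure literal appears in only one polarity across all clauses.
Pure literals: x3 (positive only), x4 (positive only).
Count = 2.

2


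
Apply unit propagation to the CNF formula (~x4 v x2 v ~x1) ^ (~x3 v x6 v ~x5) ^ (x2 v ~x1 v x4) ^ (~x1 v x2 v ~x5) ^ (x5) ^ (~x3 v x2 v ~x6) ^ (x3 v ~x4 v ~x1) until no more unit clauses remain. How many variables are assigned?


Unit propagation repeatedly assigns the literal in any unit clause, then simplifies.
Assignments in order: x5 = T.
No further unit clauses remain.
Total variables assigned = 1.

1


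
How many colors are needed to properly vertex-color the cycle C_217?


An odd cycle cannot be 2-colored: alternating two colors around the cycle returns to the start with a conflict.
Since 217 is odd, three colors are required (and three suffice).
Chromatic number = 3.

3


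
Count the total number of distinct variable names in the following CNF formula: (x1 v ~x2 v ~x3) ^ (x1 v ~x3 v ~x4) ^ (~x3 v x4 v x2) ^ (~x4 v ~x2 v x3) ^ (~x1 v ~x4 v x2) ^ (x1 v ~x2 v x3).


Identify each distinct variable in the formula.
Variables found: x1, x2, x3, x4.
Total distinct variables = 4.

4


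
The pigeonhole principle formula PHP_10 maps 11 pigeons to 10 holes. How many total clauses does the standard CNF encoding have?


The PHP encoding has two parts:
1) At-least-one-hole clauses: 11 (one per pigeon, each with 10 literals).
2) At-most-one-pigeon-per-hole clauses: 10 holes * C(11,2) = 10 * 55 = 550.
Total clauses = 11 + 550 = 561.

561


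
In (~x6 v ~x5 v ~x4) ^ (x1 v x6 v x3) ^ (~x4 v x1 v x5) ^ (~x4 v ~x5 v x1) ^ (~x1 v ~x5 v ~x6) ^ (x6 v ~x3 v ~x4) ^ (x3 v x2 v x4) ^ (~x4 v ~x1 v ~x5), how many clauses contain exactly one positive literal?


A definite clause has exactly one positive literal.
Clause 1: 0 positive -> not definite
Clause 2: 3 positive -> not definite
Clause 3: 2 positive -> not definite
Clause 4: 1 positive -> definite
Clause 5: 0 positive -> not definite
Clause 6: 1 positive -> definite
Clause 7: 3 positive -> not definite
Clause 8: 0 positive -> not definite
Definite clause count = 2.

2


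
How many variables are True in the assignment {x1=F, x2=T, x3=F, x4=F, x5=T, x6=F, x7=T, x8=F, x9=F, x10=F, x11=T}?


The weight is the number of variables assigned True.
True variables: x2, x5, x7, x11.
Weight = 4.

4


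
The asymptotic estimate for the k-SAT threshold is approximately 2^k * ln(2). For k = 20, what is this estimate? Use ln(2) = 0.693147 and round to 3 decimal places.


Using the asymptotic formula: threshold ~ 2^k * ln(2).
2^20 = 1048576.
1048576 * 0.693147 = 726817.309.

726817.309


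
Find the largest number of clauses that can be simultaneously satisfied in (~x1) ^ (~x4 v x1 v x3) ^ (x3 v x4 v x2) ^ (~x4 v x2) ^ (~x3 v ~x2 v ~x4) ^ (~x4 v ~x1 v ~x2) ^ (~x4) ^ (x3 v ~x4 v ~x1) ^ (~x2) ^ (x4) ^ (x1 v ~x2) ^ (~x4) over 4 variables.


Enumerate all 16 truth assignments.
For each, count how many of the 12 clauses are satisfied.
The formula is not fully satisfiable, so the maximum is below 12.
Maximum simultaneously satisfiable clauses = 11.

11


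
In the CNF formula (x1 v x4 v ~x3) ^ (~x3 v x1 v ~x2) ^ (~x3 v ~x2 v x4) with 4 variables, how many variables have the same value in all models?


Find all satisfying assignments: 12 model(s).
Check which variables have the same value in every model.
No variable is fixed across all models.
Backbone size = 0.

0


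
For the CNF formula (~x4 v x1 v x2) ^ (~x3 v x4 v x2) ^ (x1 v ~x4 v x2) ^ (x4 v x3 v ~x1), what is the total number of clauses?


Each group enclosed in parentheses joined by ^ is one clause.
Counting the conjuncts: 4 clauses.

4


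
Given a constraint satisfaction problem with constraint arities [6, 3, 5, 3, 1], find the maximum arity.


The arities are: 6, 3, 5, 3, 1.
Scan for the maximum value.
Maximum arity = 6.

6


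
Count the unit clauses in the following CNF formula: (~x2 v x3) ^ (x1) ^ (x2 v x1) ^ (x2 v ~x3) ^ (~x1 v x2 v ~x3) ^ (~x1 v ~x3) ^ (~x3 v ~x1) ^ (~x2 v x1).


A unit clause contains exactly one literal.
Unit clauses found: (x1).
Count = 1.

1


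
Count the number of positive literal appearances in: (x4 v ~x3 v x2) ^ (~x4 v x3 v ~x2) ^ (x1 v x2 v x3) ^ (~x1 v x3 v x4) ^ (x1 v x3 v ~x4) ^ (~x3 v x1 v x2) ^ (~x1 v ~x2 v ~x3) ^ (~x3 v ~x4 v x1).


Scan each clause for unnegated literals.
Clause 1: 2 positive; Clause 2: 1 positive; Clause 3: 3 positive; Clause 4: 2 positive; Clause 5: 2 positive; Clause 6: 2 positive; Clause 7: 0 positive; Clause 8: 1 positive.
Total positive literal occurrences = 13.

13


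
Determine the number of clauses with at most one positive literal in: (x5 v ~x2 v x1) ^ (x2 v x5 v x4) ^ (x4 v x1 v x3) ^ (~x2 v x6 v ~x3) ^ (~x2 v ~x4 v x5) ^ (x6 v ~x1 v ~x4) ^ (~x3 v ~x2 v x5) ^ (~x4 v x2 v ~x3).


A Horn clause has at most one positive literal.
Clause 1: 2 positive lit(s) -> not Horn
Clause 2: 3 positive lit(s) -> not Horn
Clause 3: 3 positive lit(s) -> not Horn
Clause 4: 1 positive lit(s) -> Horn
Clause 5: 1 positive lit(s) -> Horn
Clause 6: 1 positive lit(s) -> Horn
Clause 7: 1 positive lit(s) -> Horn
Clause 8: 1 positive lit(s) -> Horn
Total Horn clauses = 5.

5


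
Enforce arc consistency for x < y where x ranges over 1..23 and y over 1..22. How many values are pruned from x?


For the constraint x < y, x needs a supporting value in y's domain.
x can be at most 21 (one less than y's maximum).
Valid x values from domain: 21 out of 23.
Pruned = 23 - 21 = 2.

2


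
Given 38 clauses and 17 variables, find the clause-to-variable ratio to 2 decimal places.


Clause-to-variable ratio = clauses / variables.
38 / 17 = 2.24.

2.24


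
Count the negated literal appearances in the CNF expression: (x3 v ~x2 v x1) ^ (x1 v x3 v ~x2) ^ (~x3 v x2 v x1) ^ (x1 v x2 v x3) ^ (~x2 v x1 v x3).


Scan each clause for negated literals.
Clause 1: 1 negative; Clause 2: 1 negative; Clause 3: 1 negative; Clause 4: 0 negative; Clause 5: 1 negative.
Total negative literal occurrences = 4.

4


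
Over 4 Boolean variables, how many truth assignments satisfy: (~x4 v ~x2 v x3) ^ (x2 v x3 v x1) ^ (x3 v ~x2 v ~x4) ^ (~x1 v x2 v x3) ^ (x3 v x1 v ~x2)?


Enumerate all 16 truth assignments over 4 variables.
Test each against every clause.
Satisfying assignments found: 9.

9


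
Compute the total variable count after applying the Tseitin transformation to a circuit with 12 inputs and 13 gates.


The Tseitin transformation introduces one auxiliary variable per gate.
Total variables = inputs + gates = 12 + 13 = 25.

25


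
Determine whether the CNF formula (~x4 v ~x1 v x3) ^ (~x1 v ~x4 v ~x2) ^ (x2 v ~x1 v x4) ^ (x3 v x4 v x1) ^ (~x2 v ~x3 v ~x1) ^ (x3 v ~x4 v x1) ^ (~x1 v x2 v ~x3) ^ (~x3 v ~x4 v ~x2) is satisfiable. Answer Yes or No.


Check all 16 possible truth assignments.
Number of satisfying assignments found: 4.
The formula is satisfiable.

Yes


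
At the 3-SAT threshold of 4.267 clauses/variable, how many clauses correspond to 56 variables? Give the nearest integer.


The 3-SAT phase transition occurs at approximately 4.267 clauses per variable.
m = 4.267 * 56 = 238.952.
Rounded to nearest integer: 239.

239


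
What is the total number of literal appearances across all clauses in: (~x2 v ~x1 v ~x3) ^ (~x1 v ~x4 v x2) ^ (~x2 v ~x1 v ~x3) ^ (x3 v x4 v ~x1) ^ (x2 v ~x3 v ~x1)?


Clause lengths: 3, 3, 3, 3, 3.
Sum = 3 + 3 + 3 + 3 + 3 = 15.

15


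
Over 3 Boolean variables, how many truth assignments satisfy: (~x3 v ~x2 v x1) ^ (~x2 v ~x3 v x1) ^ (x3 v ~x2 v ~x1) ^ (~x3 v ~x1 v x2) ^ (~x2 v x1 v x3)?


Enumerate all 8 truth assignments over 3 variables.
Test each against every clause.
Satisfying assignments found: 4.

4


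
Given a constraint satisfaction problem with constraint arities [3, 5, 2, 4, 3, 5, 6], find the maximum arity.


The arities are: 3, 5, 2, 4, 3, 5, 6.
Scan for the maximum value.
Maximum arity = 6.

6


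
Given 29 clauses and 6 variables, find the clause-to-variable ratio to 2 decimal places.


Clause-to-variable ratio = clauses / variables.
29 / 6 = 4.83.

4.83


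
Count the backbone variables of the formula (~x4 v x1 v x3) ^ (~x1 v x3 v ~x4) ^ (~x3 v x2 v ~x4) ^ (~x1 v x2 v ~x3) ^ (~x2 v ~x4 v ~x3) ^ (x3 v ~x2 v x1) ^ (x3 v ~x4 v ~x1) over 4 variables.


Find all satisfying assignments: 6 model(s).
Check which variables have the same value in every model.
Fixed variables: x4=F.
Backbone size = 1.

1


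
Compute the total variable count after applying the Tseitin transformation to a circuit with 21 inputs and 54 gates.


The Tseitin transformation introduces one auxiliary variable per gate.
Total variables = inputs + gates = 21 + 54 = 75.

75


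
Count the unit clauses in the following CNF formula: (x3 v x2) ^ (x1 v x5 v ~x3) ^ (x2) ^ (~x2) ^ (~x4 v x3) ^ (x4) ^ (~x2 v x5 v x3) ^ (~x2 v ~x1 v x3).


A unit clause contains exactly one literal.
Unit clauses found: (x2), (~x2), (x4).
Count = 3.

3


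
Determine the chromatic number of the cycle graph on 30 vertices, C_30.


A cycle on an even number of vertices is bipartite: alternate two colors around the cycle.
Since 30 is even, two colors suffice, and at least two are needed because the graph has edges.
Chromatic number = 2.

2


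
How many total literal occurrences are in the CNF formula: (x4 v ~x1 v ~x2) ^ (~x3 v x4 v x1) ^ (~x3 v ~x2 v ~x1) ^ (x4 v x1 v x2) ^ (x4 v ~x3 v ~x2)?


Clause lengths: 3, 3, 3, 3, 3.
Sum = 3 + 3 + 3 + 3 + 3 = 15.

15


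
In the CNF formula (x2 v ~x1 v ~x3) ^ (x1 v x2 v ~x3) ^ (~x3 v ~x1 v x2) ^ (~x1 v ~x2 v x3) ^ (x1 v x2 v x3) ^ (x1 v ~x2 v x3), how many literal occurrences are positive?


Scan each clause for unnegated literals.
Clause 1: 1 positive; Clause 2: 2 positive; Clause 3: 1 positive; Clause 4: 1 positive; Clause 5: 3 positive; Clause 6: 2 positive.
Total positive literal occurrences = 10.

10


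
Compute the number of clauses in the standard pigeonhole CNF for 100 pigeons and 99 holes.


The PHP encoding has two parts:
1) At-least-one-hole clauses: 100 (one per pigeon, each with 99 literals).
2) At-most-one-pigeon-per-hole clauses: 99 holes * C(100,2) = 99 * 4950 = 490050.
Total clauses = 100 + 490050 = 490150.

490150


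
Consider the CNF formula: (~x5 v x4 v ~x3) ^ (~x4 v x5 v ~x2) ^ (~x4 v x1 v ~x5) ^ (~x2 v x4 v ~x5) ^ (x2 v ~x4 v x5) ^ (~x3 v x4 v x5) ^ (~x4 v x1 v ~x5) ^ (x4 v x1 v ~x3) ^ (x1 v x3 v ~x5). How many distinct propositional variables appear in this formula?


Identify each distinct variable in the formula.
Variables found: x1, x2, x3, x4, x5.
Total distinct variables = 5.

5


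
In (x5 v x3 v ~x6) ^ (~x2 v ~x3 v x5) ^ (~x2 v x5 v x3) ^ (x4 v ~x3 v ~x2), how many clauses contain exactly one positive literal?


A definite clause has exactly one positive literal.
Clause 1: 2 positive -> not definite
Clause 2: 1 positive -> definite
Clause 3: 2 positive -> not definite
Clause 4: 1 positive -> definite
Definite clause count = 2.

2


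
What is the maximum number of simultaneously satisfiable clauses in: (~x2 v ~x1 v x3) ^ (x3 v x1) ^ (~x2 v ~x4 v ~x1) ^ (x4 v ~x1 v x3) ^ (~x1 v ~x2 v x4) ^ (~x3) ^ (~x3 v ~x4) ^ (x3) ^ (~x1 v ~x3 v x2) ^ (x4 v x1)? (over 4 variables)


Enumerate all 16 truth assignments.
For each, count how many of the 10 clauses are satisfied.
The formula is not fully satisfiable, so the maximum is below 10.
Maximum simultaneously satisfiable clauses = 9.

9


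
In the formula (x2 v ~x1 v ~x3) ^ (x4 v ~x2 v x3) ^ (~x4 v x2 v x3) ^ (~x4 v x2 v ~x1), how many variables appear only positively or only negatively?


A pure literal appears in only one polarity across all clauses.
Pure literals: x1 (negative only).
Count = 1.

1


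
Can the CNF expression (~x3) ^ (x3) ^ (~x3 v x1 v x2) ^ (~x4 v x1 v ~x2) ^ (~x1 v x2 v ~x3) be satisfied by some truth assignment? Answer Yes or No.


Check all 16 possible truth assignments.
Number of satisfying assignments found: 0.
The formula is unsatisfiable.

No


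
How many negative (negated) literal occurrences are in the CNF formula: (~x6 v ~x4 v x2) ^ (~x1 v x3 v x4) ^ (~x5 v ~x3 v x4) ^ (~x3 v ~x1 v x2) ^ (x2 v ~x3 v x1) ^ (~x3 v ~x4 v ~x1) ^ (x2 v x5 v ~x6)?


Scan each clause for negated literals.
Clause 1: 2 negative; Clause 2: 1 negative; Clause 3: 2 negative; Clause 4: 2 negative; Clause 5: 1 negative; Clause 6: 3 negative; Clause 7: 1 negative.
Total negative literal occurrences = 12.

12


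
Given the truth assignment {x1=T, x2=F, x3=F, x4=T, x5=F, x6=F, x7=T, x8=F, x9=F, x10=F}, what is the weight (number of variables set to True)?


The weight is the number of variables assigned True.
True variables: x1, x4, x7.
Weight = 3.

3


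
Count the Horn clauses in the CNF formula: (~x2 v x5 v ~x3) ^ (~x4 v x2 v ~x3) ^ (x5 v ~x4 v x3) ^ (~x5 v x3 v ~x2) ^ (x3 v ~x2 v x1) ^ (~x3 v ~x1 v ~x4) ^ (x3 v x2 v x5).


A Horn clause has at most one positive literal.
Clause 1: 1 positive lit(s) -> Horn
Clause 2: 1 positive lit(s) -> Horn
Clause 3: 2 positive lit(s) -> not Horn
Clause 4: 1 positive lit(s) -> Horn
Clause 5: 2 positive lit(s) -> not Horn
Clause 6: 0 positive lit(s) -> Horn
Clause 7: 3 positive lit(s) -> not Horn
Total Horn clauses = 4.

4


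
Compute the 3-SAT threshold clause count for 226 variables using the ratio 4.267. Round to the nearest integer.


The 3-SAT phase transition occurs at approximately 4.267 clauses per variable.
m = 4.267 * 226 = 964.342.
Rounded to nearest integer: 964.

964


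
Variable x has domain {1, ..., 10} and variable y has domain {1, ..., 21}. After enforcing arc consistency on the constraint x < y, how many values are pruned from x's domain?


For the constraint x < y, x needs a supporting value in y's domain.
x can be at most 20 (one less than y's maximum).
Valid x values from domain: 10 out of 10.
Pruned = 10 - 10 = 0.

0


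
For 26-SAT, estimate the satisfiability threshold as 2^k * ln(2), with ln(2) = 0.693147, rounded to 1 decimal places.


Using the asymptotic formula: threshold ~ 2^k * ln(2).
2^26 = 67108864.
67108864 * 0.693147 = 46516307.8.

46516307.8


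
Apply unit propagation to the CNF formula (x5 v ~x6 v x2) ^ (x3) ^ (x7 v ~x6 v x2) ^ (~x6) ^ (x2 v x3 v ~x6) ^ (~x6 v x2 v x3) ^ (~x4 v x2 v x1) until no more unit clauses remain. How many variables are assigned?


Unit propagation repeatedly assigns the literal in any unit clause, then simplifies.
Assignments in order: x3 = T, x6 = F.
No further unit clauses remain.
Total variables assigned = 2.

2


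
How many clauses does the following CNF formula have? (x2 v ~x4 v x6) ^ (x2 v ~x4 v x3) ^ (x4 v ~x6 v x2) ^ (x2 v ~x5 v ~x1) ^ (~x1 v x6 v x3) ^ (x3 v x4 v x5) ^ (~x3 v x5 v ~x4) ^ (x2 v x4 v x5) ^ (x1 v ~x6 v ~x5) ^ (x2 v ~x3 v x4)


Each group enclosed in parentheses joined by ^ is one clause.
Counting the conjuncts: 10 clauses.

10


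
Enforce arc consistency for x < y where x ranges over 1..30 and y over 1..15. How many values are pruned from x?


For the constraint x < y, x needs a supporting value in y's domain.
x can be at most 14 (one less than y's maximum).
Valid x values from domain: 14 out of 30.
Pruned = 30 - 14 = 16.

16


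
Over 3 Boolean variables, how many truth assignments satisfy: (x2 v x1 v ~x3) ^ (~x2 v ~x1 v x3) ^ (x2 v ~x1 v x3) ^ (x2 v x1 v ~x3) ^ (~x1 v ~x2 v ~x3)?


Enumerate all 8 truth assignments over 3 variables.
Test each against every clause.
Satisfying assignments found: 4.

4


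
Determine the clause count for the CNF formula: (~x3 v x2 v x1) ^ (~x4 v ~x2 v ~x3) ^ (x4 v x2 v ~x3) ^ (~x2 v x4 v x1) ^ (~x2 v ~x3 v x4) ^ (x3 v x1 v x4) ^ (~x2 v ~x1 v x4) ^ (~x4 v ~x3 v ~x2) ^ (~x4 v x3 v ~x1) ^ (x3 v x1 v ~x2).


Each group enclosed in parentheses joined by ^ is one clause.
Counting the conjuncts: 10 clauses.

10


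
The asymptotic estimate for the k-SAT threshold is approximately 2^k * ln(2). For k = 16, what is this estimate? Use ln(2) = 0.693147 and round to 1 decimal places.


Using the asymptotic formula: threshold ~ 2^k * ln(2).
2^16 = 65536.
65536 * 0.693147 = 45426.1.

45426.1


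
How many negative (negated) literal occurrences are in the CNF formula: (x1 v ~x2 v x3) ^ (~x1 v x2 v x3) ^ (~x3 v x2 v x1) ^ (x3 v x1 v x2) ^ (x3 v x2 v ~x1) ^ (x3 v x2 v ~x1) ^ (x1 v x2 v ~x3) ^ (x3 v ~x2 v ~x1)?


Scan each clause for negated literals.
Clause 1: 1 negative; Clause 2: 1 negative; Clause 3: 1 negative; Clause 4: 0 negative; Clause 5: 1 negative; Clause 6: 1 negative; Clause 7: 1 negative; Clause 8: 2 negative.
Total negative literal occurrences = 8.

8


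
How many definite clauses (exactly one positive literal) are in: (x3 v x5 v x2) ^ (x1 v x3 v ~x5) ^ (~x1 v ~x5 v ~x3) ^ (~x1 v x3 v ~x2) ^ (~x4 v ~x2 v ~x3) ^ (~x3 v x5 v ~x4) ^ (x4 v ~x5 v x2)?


A definite clause has exactly one positive literal.
Clause 1: 3 positive -> not definite
Clause 2: 2 positive -> not definite
Clause 3: 0 positive -> not definite
Clause 4: 1 positive -> definite
Clause 5: 0 positive -> not definite
Clause 6: 1 positive -> definite
Clause 7: 2 positive -> not definite
Definite clause count = 2.

2


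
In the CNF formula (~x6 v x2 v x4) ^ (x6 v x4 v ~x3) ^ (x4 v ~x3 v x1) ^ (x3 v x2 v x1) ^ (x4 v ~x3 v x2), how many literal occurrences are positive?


Scan each clause for unnegated literals.
Clause 1: 2 positive; Clause 2: 2 positive; Clause 3: 2 positive; Clause 4: 3 positive; Clause 5: 2 positive.
Total positive literal occurrences = 11.

11


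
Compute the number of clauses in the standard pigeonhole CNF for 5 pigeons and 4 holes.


The PHP encoding has two parts:
1) At-least-one-hole clauses: 5 (one per pigeon, each with 4 literals).
2) At-most-one-pigeon-per-hole clauses: 4 holes * C(5,2) = 4 * 10 = 40.
Total clauses = 5 + 40 = 45.

45


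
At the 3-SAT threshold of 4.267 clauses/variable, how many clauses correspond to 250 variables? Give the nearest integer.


The 3-SAT phase transition occurs at approximately 4.267 clauses per variable.
m = 4.267 * 250 = 1066.75.
Rounded to nearest integer: 1067.

1067


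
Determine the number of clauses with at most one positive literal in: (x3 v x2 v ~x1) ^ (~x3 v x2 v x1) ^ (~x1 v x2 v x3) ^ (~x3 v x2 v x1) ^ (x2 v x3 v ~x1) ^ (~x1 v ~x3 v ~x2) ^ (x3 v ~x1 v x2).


A Horn clause has at most one positive literal.
Clause 1: 2 positive lit(s) -> not Horn
Clause 2: 2 positive lit(s) -> not Horn
Clause 3: 2 positive lit(s) -> not Horn
Clause 4: 2 positive lit(s) -> not Horn
Clause 5: 2 positive lit(s) -> not Horn
Clause 6: 0 positive lit(s) -> Horn
Clause 7: 2 positive lit(s) -> not Horn
Total Horn clauses = 1.

1


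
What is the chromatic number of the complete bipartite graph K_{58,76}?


K_{58,76} is bipartite by definition: the two parts are independent sets, with every edge crossing between them.
Color all vertices in one part with color 1 and all vertices in the other part with color 2.
Since the graph has at least one edge, one color does not suffice.
Chromatic number = 2.

2


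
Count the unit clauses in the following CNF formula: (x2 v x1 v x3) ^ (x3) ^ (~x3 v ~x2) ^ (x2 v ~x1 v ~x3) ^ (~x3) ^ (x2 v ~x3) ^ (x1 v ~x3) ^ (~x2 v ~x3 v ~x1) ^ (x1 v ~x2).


A unit clause contains exactly one literal.
Unit clauses found: (x3), (~x3).
Count = 2.

2


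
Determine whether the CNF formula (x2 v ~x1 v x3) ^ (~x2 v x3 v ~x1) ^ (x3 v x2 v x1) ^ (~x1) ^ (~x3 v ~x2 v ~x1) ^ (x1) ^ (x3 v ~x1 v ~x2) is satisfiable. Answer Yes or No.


Check all 8 possible truth assignments.
Number of satisfying assignments found: 0.
The formula is unsatisfiable.

No


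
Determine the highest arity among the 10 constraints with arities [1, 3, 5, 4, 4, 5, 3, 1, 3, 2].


The arities are: 1, 3, 5, 4, 4, 5, 3, 1, 3, 2.
Scan for the maximum value.
Maximum arity = 5.

5


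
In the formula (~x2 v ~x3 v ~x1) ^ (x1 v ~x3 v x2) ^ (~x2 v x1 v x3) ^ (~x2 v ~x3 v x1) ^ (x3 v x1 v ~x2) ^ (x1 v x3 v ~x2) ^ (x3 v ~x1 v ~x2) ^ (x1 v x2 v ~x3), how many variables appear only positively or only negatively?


A pure literal appears in only one polarity across all clauses.
No pure literals found.
Count = 0.

0


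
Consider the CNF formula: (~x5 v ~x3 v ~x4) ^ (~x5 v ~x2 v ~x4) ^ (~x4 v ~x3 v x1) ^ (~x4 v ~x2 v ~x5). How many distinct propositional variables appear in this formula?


Identify each distinct variable in the formula.
Variables found: x1, x2, x3, x4, x5.
Total distinct variables = 5.

5


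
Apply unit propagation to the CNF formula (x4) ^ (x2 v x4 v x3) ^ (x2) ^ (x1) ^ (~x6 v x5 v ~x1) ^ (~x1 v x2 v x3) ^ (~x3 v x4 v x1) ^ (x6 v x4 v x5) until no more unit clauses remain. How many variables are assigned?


Unit propagation repeatedly assigns the literal in any unit clause, then simplifies.
Assignments in order: x4 = T, x2 = T, x1 = T.
No further unit clauses remain.
Total variables assigned = 3.

3


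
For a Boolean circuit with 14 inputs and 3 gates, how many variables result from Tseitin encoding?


The Tseitin transformation introduces one auxiliary variable per gate.
Total variables = inputs + gates = 14 + 3 = 17.

17


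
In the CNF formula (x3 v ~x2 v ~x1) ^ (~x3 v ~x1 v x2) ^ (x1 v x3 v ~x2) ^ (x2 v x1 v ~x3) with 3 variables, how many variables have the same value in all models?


Find all satisfying assignments: 4 model(s).
Check which variables have the same value in every model.
No variable is fixed across all models.
Backbone size = 0.

0


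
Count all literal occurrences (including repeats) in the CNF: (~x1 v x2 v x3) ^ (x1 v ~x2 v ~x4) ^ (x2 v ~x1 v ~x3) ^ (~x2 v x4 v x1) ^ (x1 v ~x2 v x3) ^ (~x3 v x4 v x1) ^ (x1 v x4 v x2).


Clause lengths: 3, 3, 3, 3, 3, 3, 3.
Sum = 3 + 3 + 3 + 3 + 3 + 3 + 3 = 21.

21


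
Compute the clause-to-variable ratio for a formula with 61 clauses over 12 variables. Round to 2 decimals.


Clause-to-variable ratio = clauses / variables.
61 / 12 = 5.08.

5.08


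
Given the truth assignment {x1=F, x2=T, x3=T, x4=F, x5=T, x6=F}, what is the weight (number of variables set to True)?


The weight is the number of variables assigned True.
True variables: x2, x3, x5.
Weight = 3.

3


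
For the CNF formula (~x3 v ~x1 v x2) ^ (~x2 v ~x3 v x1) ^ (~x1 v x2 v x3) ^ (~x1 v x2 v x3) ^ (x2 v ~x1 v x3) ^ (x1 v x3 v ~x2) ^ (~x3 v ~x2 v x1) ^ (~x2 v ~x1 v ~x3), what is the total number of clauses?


Each group enclosed in parentheses joined by ^ is one clause.
Counting the conjuncts: 8 clauses.

8


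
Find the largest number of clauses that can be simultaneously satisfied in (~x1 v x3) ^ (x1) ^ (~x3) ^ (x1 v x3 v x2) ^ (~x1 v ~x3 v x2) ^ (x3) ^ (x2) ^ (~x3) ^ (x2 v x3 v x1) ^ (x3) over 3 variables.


Enumerate all 8 truth assignments.
For each, count how many of the 10 clauses are satisfied.
The formula is not fully satisfiable, so the maximum is below 10.
Maximum simultaneously satisfiable clauses = 8.

8


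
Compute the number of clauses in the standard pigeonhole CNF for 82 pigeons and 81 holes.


The PHP encoding has two parts:
1) At-least-one-hole clauses: 82 (one per pigeon, each with 81 literals).
2) At-most-one-pigeon-per-hole clauses: 81 holes * C(82,2) = 81 * 3321 = 269001.
Total clauses = 82 + 269001 = 269083.

269083


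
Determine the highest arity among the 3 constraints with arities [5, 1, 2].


The arities are: 5, 1, 2.
Scan for the maximum value.
Maximum arity = 5.

5


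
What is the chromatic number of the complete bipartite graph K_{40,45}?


K_{40,45} is bipartite by definition: the two parts are independent sets, with every edge crossing between them.
Color all vertices in one part with color 1 and all vertices in the other part with color 2.
Since the graph has at least one edge, one color does not suffice.
Chromatic number = 2.

2


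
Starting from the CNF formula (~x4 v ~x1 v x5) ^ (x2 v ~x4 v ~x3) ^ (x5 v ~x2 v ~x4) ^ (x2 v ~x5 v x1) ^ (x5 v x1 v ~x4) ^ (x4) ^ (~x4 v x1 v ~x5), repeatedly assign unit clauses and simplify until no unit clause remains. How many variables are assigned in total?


Unit propagation repeatedly assigns the literal in any unit clause, then simplifies.
Assignments in order: x4 = T.
No further unit clauses remain.
Total variables assigned = 1.

1


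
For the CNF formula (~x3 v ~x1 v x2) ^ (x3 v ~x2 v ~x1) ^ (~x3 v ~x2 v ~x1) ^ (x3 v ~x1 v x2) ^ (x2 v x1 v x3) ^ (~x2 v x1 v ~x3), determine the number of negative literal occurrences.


Scan each clause for negated literals.
Clause 1: 2 negative; Clause 2: 2 negative; Clause 3: 3 negative; Clause 4: 1 negative; Clause 5: 0 negative; Clause 6: 2 negative.
Total negative literal occurrences = 10.

10


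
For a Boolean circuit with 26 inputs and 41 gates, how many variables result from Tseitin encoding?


The Tseitin transformation introduces one auxiliary variable per gate.
Total variables = inputs + gates = 26 + 41 = 67.

67


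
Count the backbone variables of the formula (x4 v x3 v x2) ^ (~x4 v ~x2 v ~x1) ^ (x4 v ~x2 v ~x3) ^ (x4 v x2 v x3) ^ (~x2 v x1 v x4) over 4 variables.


Find all satisfying assignments: 9 model(s).
Check which variables have the same value in every model.
No variable is fixed across all models.
Backbone size = 0.

0


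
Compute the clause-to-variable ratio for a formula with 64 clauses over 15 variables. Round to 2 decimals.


Clause-to-variable ratio = clauses / variables.
64 / 15 = 4.27.

4.27


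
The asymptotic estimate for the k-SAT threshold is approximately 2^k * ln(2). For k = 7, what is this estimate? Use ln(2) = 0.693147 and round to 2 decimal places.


Using the asymptotic formula: threshold ~ 2^k * ln(2).
2^7 = 128.
128 * 0.693147 = 88.72.

88.72


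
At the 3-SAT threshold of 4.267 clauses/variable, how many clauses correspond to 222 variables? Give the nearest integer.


The 3-SAT phase transition occurs at approximately 4.267 clauses per variable.
m = 4.267 * 222 = 947.274.
Rounded to nearest integer: 947.

947


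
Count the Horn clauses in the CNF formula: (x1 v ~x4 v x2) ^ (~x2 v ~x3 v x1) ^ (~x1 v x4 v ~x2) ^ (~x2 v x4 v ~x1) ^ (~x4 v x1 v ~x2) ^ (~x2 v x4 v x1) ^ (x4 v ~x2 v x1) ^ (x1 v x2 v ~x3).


A Horn clause has at most one positive literal.
Clause 1: 2 positive lit(s) -> not Horn
Clause 2: 1 positive lit(s) -> Horn
Clause 3: 1 positive lit(s) -> Horn
Clause 4: 1 positive lit(s) -> Horn
Clause 5: 1 positive lit(s) -> Horn
Clause 6: 2 positive lit(s) -> not Horn
Clause 7: 2 positive lit(s) -> not Horn
Clause 8: 2 positive lit(s) -> not Horn
Total Horn clauses = 4.

4


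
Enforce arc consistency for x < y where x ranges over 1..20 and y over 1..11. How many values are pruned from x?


For the constraint x < y, x needs a supporting value in y's domain.
x can be at most 10 (one less than y's maximum).
Valid x values from domain: 10 out of 20.
Pruned = 20 - 10 = 10.

10


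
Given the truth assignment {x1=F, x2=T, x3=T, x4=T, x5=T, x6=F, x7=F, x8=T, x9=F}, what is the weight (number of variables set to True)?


The weight is the number of variables assigned True.
True variables: x2, x3, x4, x5, x8.
Weight = 5.

5


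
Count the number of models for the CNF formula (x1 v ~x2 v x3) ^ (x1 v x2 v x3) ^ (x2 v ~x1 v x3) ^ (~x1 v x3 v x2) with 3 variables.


Enumerate all 8 truth assignments over 3 variables.
Test each against every clause.
Satisfying assignments found: 5.

5


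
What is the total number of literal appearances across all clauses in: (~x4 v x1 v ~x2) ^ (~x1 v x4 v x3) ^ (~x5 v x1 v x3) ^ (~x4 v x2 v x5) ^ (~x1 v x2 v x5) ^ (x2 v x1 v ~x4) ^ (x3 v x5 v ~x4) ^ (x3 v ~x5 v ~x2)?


Clause lengths: 3, 3, 3, 3, 3, 3, 3, 3.
Sum = 3 + 3 + 3 + 3 + 3 + 3 + 3 + 3 = 24.

24


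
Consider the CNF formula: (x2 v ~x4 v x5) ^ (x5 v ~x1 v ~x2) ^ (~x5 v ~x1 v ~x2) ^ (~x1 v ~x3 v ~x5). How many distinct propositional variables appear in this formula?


Identify each distinct variable in the formula.
Variables found: x1, x2, x3, x4, x5.
Total distinct variables = 5.

5


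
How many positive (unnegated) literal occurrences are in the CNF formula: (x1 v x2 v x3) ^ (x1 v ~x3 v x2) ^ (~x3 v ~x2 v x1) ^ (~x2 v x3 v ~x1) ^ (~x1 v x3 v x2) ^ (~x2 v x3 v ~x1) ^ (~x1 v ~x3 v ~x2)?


Scan each clause for unnegated literals.
Clause 1: 3 positive; Clause 2: 2 positive; Clause 3: 1 positive; Clause 4: 1 positive; Clause 5: 2 positive; Clause 6: 1 positive; Clause 7: 0 positive.
Total positive literal occurrences = 10.

10


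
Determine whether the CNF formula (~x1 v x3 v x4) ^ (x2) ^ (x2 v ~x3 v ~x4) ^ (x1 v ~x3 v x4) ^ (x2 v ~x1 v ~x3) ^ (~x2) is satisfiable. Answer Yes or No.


Check all 16 possible truth assignments.
Number of satisfying assignments found: 0.
The formula is unsatisfiable.

No


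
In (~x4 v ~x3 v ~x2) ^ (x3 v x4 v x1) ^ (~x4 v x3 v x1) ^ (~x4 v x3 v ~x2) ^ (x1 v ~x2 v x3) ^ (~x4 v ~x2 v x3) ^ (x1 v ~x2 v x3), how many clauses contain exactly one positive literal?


A definite clause has exactly one positive literal.
Clause 1: 0 positive -> not definite
Clause 2: 3 positive -> not definite
Clause 3: 2 positive -> not definite
Clause 4: 1 positive -> definite
Clause 5: 2 positive -> not definite
Clause 6: 1 positive -> definite
Clause 7: 2 positive -> not definite
Definite clause count = 2.

2


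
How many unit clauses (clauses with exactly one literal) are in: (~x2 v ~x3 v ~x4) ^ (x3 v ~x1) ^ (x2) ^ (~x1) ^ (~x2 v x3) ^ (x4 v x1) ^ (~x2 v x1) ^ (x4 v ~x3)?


A unit clause contains exactly one literal.
Unit clauses found: (x2), (~x1).
Count = 2.

2


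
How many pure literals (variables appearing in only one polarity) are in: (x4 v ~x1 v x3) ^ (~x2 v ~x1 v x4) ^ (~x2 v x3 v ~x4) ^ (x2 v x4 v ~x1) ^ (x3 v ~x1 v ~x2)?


A pure literal appears in only one polarity across all clauses.
Pure literals: x1 (negative only), x3 (positive only).
Count = 2.

2


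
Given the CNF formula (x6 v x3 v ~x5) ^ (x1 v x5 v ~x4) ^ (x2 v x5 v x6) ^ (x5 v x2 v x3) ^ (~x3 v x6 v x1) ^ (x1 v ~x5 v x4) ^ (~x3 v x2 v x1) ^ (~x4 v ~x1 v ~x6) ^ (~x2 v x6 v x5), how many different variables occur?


Identify each distinct variable in the formula.
Variables found: x1, x2, x3, x4, x5, x6.
Total distinct variables = 6.

6


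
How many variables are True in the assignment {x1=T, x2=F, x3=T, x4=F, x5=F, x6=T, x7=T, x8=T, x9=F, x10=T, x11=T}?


The weight is the number of variables assigned True.
True variables: x1, x3, x6, x7, x8, x10, x11.
Weight = 7.

7


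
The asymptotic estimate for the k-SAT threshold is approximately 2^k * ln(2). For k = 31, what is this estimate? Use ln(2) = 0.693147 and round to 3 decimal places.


Using the asymptotic formula: threshold ~ 2^k * ln(2).
2^31 = 2147483648.
2147483648 * 0.693147 = 1488521848.16.

1488521848.16


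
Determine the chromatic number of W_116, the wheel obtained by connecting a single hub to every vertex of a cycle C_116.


W_116 consists of the cycle C_116 together with a hub vertex adjacent to every cycle vertex.
The cycle C_116 needs 2 colors (even cycle -> 2).
The hub is adjacent to every cycle vertex, so it must receive a new color distinct from all of them.
Chromatic number = 2 + 1 = 3.

3


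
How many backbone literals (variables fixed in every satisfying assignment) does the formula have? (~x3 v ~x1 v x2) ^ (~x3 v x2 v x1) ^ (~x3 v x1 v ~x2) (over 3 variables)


Find all satisfying assignments: 5 model(s).
Check which variables have the same value in every model.
No variable is fixed across all models.
Backbone size = 0.

0


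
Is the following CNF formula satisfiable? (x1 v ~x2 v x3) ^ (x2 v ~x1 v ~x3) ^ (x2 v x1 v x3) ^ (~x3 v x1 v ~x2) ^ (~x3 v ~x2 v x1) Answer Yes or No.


Check all 8 possible truth assignments.
Number of satisfying assignments found: 4.
The formula is satisfiable.

Yes


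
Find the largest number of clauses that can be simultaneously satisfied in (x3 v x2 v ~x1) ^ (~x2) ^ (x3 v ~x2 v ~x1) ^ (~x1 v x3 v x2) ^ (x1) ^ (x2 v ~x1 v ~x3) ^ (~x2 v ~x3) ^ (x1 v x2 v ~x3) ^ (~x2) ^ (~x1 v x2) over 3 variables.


Enumerate all 8 truth assignments.
For each, count how many of the 10 clauses are satisfied.
The formula is not fully satisfiable, so the maximum is below 10.
Maximum simultaneously satisfiable clauses = 9.

9


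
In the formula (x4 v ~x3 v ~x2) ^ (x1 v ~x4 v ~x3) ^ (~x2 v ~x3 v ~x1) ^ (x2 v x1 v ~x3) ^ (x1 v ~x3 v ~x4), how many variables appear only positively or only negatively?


A pure literal appears in only one polarity across all clauses.
Pure literals: x3 (negative only).
Count = 1.

1


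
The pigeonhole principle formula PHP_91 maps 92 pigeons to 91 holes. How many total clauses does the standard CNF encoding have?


The PHP encoding has two parts:
1) At-least-one-hole clauses: 92 (one per pigeon, each with 91 literals).
2) At-most-one-pigeon-per-hole clauses: 91 holes * C(92,2) = 91 * 4186 = 380926.
Total clauses = 92 + 380926 = 381018.

381018


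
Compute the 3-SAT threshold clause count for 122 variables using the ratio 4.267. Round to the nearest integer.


The 3-SAT phase transition occurs at approximately 4.267 clauses per variable.
m = 4.267 * 122 = 520.574.
Rounded to nearest integer: 521.

521


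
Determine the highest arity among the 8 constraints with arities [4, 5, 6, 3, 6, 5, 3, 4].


The arities are: 4, 5, 6, 3, 6, 5, 3, 4.
Scan for the maximum value.
Maximum arity = 6.

6


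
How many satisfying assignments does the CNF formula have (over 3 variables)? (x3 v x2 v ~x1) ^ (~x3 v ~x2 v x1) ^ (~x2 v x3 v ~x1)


Enumerate all 8 truth assignments over 3 variables.
Test each against every clause.
Satisfying assignments found: 5.

5


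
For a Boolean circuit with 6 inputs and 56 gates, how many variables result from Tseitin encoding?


The Tseitin transformation introduces one auxiliary variable per gate.
Total variables = inputs + gates = 6 + 56 = 62.

62


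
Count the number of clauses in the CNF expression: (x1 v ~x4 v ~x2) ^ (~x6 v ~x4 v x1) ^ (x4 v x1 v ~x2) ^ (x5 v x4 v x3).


Each group enclosed in parentheses joined by ^ is one clause.
Counting the conjuncts: 4 clauses.

4


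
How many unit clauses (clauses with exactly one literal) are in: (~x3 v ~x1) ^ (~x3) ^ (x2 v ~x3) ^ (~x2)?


A unit clause contains exactly one literal.
Unit clauses found: (~x3), (~x2).
Count = 2.

2


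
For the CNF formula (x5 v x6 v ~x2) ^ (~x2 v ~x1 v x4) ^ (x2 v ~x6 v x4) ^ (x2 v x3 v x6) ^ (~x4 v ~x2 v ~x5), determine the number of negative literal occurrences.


Scan each clause for negated literals.
Clause 1: 1 negative; Clause 2: 2 negative; Clause 3: 1 negative; Clause 4: 0 negative; Clause 5: 3 negative.
Total negative literal occurrences = 7.

7


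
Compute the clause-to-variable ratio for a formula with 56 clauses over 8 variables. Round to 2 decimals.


Clause-to-variable ratio = clauses / variables.
56 / 8 = 7.0.

7.0


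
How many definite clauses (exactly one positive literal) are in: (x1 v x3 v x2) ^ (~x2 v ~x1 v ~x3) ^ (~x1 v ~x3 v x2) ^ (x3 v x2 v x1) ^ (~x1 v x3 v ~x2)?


A definite clause has exactly one positive literal.
Clause 1: 3 positive -> not definite
Clause 2: 0 positive -> not definite
Clause 3: 1 positive -> definite
Clause 4: 3 positive -> not definite
Clause 5: 1 positive -> definite
Definite clause count = 2.

2


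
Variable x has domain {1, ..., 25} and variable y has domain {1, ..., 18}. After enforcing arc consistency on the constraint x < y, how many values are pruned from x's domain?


For the constraint x < y, x needs a supporting value in y's domain.
x can be at most 17 (one less than y's maximum).
Valid x values from domain: 17 out of 25.
Pruned = 25 - 17 = 8.

8


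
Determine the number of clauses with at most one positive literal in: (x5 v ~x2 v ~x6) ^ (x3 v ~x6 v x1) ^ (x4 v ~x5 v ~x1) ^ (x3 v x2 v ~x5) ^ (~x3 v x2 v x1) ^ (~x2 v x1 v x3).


A Horn clause has at most one positive literal.
Clause 1: 1 positive lit(s) -> Horn
Clause 2: 2 positive lit(s) -> not Horn
Clause 3: 1 positive lit(s) -> Horn
Clause 4: 2 positive lit(s) -> not Horn
Clause 5: 2 positive lit(s) -> not Horn
Clause 6: 2 positive lit(s) -> not Horn
Total Horn clauses = 2.

2


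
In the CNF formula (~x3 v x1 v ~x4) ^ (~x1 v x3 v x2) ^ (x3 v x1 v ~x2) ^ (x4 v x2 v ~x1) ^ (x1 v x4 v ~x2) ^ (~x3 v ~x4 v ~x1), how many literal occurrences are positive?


Scan each clause for unnegated literals.
Clause 1: 1 positive; Clause 2: 2 positive; Clause 3: 2 positive; Clause 4: 2 positive; Clause 5: 2 positive; Clause 6: 0 positive.
Total positive literal occurrences = 9.

9


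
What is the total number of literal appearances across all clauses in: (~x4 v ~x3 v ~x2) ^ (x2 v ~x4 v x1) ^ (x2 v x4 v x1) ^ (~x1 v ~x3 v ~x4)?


Clause lengths: 3, 3, 3, 3.
Sum = 3 + 3 + 3 + 3 = 12.

12


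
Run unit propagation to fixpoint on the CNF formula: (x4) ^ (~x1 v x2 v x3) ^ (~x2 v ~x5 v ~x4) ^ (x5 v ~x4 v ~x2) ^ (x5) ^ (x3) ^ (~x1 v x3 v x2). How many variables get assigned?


Unit propagation repeatedly assigns the literal in any unit clause, then simplifies.
Assignments in order: x4 = T, x5 = T, x2 = F, x3 = T.
No further unit clauses remain.
Total variables assigned = 4.

4


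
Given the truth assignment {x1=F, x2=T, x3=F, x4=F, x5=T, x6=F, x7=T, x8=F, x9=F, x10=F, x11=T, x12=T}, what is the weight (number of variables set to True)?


The weight is the number of variables assigned True.
True variables: x2, x5, x7, x11, x12.
Weight = 5.

5


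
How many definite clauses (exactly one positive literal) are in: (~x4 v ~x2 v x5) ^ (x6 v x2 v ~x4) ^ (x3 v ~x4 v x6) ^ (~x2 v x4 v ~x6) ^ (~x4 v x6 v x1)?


A definite clause has exactly one positive literal.
Clause 1: 1 positive -> definite
Clause 2: 2 positive -> not definite
Clause 3: 2 positive -> not definite
Clause 4: 1 positive -> definite
Clause 5: 2 positive -> not definite
Definite clause count = 2.

2
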